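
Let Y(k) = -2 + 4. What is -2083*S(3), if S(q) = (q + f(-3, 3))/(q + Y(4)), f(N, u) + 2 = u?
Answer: -8332/5 ≈ -1666.4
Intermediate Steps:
f(N, u) = -2 + u
Y(k) = 2
S(q) = (1 + q)/(2 + q) (S(q) = (q + (-2 + 3))/(q + 2) = (q + 1)/(2 + q) = (1 + q)/(2 + q))
-2083*S(3) = -2083*(1 + 3)/(2 + 3) = -2083*4/5 = -2083*⅘ = -8332/5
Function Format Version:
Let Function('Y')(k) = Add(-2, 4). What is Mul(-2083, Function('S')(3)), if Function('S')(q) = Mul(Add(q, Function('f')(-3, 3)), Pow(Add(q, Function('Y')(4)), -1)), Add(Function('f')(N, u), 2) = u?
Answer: Rational(-8332, 5) ≈ -1666.4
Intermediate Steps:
Function('f')(N, u) = Add(-2, u)
Function('Y')(k) = 2
Function('S')(q) = Mul(Pow(Add(2, q), -1), Add(1, q)) (Function('S')(q) = Mul(Add(q, Add(-2, 3)), Pow(Add(q, 2), -1)) = Mul(Add(q, 1), Pow(Add(2, q), -1)) = Mul(Add(1, q), Pow(Add(2, q), -1)) = Mul(Pow(Add(2, q), -1), Add(1, q)))
Mul(-2083, Function('S')(3)) = Mul(-2083, Mul(Pow(Add(2, 3), -1), Add(1, 3))) = Mul(-2083, Mul(Pow(5, -1), 4)) = Mul(-2083, Mul(Rational(1, 5), 4)) = Mul(-2083, Rational(4, 5)) = Rational(-8332, 5)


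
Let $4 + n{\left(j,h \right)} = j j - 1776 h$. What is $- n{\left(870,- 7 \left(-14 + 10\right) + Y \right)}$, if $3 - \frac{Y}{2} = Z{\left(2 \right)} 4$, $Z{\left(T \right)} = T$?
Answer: $-724928$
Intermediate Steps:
$Y = -10$ ($Y = 6 - 2 \cdot 2 \cdot 4 = 6 - 16 = -10$)
$n{\left(j,h \right)} = -4 + j^{2} - 1776 h$ ($n{\left(j,h \right)} = -4 - \left(1776 h - j j\right) = -4 - \left(- j^{2} + 1776 h\right) = -4 + j^{2} - 1776 h$)
$- n{\left(870,- 7 \left(-14 + 10\right) + Y \right)} = - (-4 + 870^{2} - 1776 \left(- 7 \left(-14 + 10\right) - 10\right)) = - (-4 + 756900 - 1776 \left(\left(-7\right) \left(-4\right) - 10\right)) = - (-4 + 756900 - 1776 \left(28 - 10\right)) = - (-4 + 756900 - 31968) = \left(-1\right) 724928 = -724928$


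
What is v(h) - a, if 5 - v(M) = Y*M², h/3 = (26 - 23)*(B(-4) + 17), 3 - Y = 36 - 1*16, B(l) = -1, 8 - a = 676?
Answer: 353185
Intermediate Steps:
a = -668 (a = 8 - 1*676 = 8 - 676 = -668)
Y = -17 (Y = 3 - (36 - 1*16) = 3 - (36 - 16) = 3 - 1*20 = 3 - 20 = -17)
h = 144 (h = 3*((26 - 23)*(-1 + 17)) = 3*(3*16) = 3*48 = 144)
v(M) = 5 + 17*M² (v(M) = 5 - (-17)*M² = 5 + 17*M²)
v(h) - a = (5 + 17*144²) - 1*(-668) = (5 + 17*20736) + 668 = (5 + 352512) + 668 = 352517 + 668 = 353185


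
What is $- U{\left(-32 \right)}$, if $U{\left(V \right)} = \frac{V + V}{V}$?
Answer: $-2$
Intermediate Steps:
$U{\left(V \right)} = 2$ ($U{\left(V \right)} = \frac{2 V}{V} = 2$)
$- U{\left(-32 \right)} = \left(-1\right) 2 = -2$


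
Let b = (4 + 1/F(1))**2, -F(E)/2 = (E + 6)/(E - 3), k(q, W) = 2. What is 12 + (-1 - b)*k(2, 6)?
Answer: -1192/49 ≈ -24.327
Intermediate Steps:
F(E) = -2*(6 + E)/(-3 + E) (F(E) = -2*(E + 6)/(E - 3) = -2*(6 + E)/(-3 + E))
b = 841/49 (b = (4 + 1/(2*(-6 - 1*1)/(-3 + 1)))**2 = (4 + 1/(2*(-6 - 1)/(-2)))**2 = (4 + 1/(2*(-1/2)*(-7)))**2 = (4 + 1/7)**2 = (29/7)**2 = 841/49 ≈ 17.163)
12 + (-1 - b)*k(2, 6) = 12 + (-1 - 1*841/49)*2 = 12 + (-1 - 841/49)*2 = 12 - 890/49*2 = 12 - 1780/49 = -1192/49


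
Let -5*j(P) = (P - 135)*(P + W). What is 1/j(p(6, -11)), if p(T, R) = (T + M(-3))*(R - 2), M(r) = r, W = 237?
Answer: 5/34452 ≈ 0.00014513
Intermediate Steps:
p(T, R) = (-3 + T)*(-2 + R) (p(T, R) = (T - 3)*(R - 2) = (-3 + T)*(-2 + R))
j(P) = -(-135 + P)*(237 + P)/5 (j(P) = -(P - 135)*(P + 237)/5 = -(-135 + P)*(237 + P)/5)
1/j(p(6, -11)) = 1/(6399 - 102*(6 - 3*(-11) - 2*6 - 11*6)/5 - (6 - 3*(-11) - 2*6 - 11*6)²/5) = 1/(6399 - 102*(6 + 33 - 12 - 66)/5 - (6 + 33 - 12 - 66)²/5) = 1/(6399 - 102/5*(-39) - ⅕*(-39)²) = 1/(6399 + 3978/5 - ⅕*1521) = 1/(6399 + 3978/5 - 1521/5) = 1/(34452/5) = 5/34452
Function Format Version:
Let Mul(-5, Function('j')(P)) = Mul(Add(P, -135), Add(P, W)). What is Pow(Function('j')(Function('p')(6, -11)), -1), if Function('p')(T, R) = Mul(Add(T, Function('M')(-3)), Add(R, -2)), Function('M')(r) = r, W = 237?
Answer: Rational(5, 34452) ≈ 0.00014513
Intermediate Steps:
Function('p')(T, R) = Mul(Add(-3, T), Add(-2, R)) (Function('p')(T, R) = Mul(Add(T, -3), Add(R, -2)) = Mul(Add(-3, T), Add(-2, R)))
Function('j')(P) = Mul(Rational(-1, 5), Add(-135, P), Add(237, P)) (Function('j')(P) = Mul(Rational(-1, 5), Mul(Add(P, -135), Add(P, 237))) = Mul(Rational(-1, 5), Mul(Add(-135, P), Add(237, P))) = Mul(Rational(-1, 5), Add(-135, P), Add(237, P)))
Pow(Function('j')(Function('p')(6, -11)), -1) = Pow(Add(6399, Mul(Rational(-102, 5), Add(6, Mul(-3, -11), Mul(-2, 6), Mul(-11, 6))), Mul(Rational(-1, 5), Pow(Add(6, Mul(-3, -11), Mul(-2, 6), Mul(-11, 6)), 2))), -1) = Pow(Add(6399, Mul(Rational(-102, 5), Add(6, 33, -12, -66)), Mul(Rational(-1, 5), Pow(Add(6, 33, -12, -66), 2))), -1) = Pow(Add(6399, Mul(Rational(-102, 5), -39), Mul(Rational(-1, 5), Pow(-39, 2))), -1) = Pow(Add(6399, Rational(3978, 5), Mul(Rational(-1, 5), 1521)), -1) = Pow(Add(6399, Rational(3978, 5), Rational(-1521, 5)), -1) = Pow(Rational(34452, 5), -1) = Rational(5, 34452)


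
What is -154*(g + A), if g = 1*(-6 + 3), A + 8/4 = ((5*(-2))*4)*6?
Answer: 37730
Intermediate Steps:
A = -242 (A = -2 + ((5*(-2))*4)*6 = -2 - 10*4*6 = -2 - 40*6 = -2 - 240 = -242)
g = -3 (g = 1*(-3) = -3)
-154*(g + A) = -154*(-3 - 242) = -154*(-245) = 37730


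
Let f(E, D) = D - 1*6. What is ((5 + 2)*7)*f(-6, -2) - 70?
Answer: -462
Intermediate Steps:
f(E, D) = -6 + D (f(E, D) = D - 6 = -6 + D)
((5 + 2)*7)*f(-6, -2) - 70 = ((5 + 2)*7)*(-6 - 2) - 70 = (7*7)*(-8) - 70 = 49*(-8) - 70 = -392 - 70 = -462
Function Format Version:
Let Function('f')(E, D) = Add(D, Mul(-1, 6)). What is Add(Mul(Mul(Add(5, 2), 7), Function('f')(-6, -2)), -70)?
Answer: -462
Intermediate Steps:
Function('f')(E, D) = Add(-6, D) (Function('f')(E, D) = Add(D, -6) = Add(-6, D))
Add(Mul(Mul(Add(5, 2), 7), Function('f')(-6, -2)), -70) = Add(Mul(Mul(Add(5, 2), 7), Add(-6, -2)), -70) = Add(Mul(Mul(7, 7), -8), -70) = Add(Mul(49, -8), -70) = Add(-392, -70) = -462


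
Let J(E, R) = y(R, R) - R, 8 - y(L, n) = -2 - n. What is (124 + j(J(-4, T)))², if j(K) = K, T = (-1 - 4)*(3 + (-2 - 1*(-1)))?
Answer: 17956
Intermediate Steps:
y(L, n) = 10 + n (y(L, n) = 8 - (-2 - n) = 8 + (2 + n) = 10 + n)
T = -10 (T = -5*(3 + (-2 + 1)) = -5*(3 - 1) = -5*2 = -10)
J(E, R) = 10 (J(E, R) = (10 + R) - R = 10)
(124 + j(J(-4, T)))² = (124 + 10)² = 134² = 17956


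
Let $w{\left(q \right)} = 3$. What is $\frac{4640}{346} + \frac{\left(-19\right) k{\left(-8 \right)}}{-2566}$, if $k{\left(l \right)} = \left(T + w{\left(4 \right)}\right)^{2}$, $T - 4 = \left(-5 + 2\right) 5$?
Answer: $\frac{3081744}{221959} \approx 13.884$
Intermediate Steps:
$T = -11$ ($T = 4 + \left(-5 + 2\right) 5 = 4 - 15 = -11$)
$k{\left(l \right)} = 64$ ($k{\left(l \right)} = \left(-11 + 3\right)^{2} = \left(-8\right)^{2} = 64$)
$\frac{4640}{346} + \frac{\left(-19\right) k{\left(-8 \right)}}{-2566} = \frac{4640}{346} + \frac{\left(-19\right) 64}{-2566} = 4640 \cdot \frac{1}{346} - - \frac{608}{1283} = \frac{2320}{173} + \frac{608}{1283} = \frac{3081744}{221959}$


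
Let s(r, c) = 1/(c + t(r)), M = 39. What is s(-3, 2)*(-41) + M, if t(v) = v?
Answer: 80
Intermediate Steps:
s(r, c) = 1/(c + r)
s(-3, 2)*(-41) + M = -41/(2 - 3) + 39 = -41/(-1) + 39 = -1*(-41) + 39 = 41 + 39 = 80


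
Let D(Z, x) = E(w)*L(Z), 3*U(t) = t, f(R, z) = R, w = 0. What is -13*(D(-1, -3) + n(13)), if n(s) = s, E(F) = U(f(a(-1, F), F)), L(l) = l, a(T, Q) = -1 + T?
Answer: -533/3 ≈ -177.67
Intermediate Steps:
U(t) = t/3
E(F) = -2/3 (E(F) = (-1 - 1)/3 = (1/3)*(-2) = -2/3)
D(Z, x) = -2*Z/3
-13*(D(-1, -3) + n(13)) = -13*(-2/3*(-1) + 13) = -13*(2/3 + 13) = -13*41/3 = -533/3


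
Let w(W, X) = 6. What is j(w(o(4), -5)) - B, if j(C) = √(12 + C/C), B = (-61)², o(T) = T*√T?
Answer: -3721 + √13 ≈ -3717.4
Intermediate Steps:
o(T) = T^(3/2)
B = 3721
j(C) = √13 (j(C) = √(12 + 1) = √13)
j(w(o(4), -5)) - B = √13 - 1*3721 = √13 - 3721 = -3721 + √13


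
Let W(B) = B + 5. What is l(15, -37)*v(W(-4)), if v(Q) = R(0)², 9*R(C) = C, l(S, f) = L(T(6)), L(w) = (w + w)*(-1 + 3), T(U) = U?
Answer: 0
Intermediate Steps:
W(B) = 5 + B
L(w) = 4*w (L(w) = (2*w)*2 = 4*w)
l(S, f) = 24 (l(S, f) = 4*6 = 24)
R(C) = C/9
v(Q) = 0 (v(Q) = ((⅑)*0)² = 0² = 0)
l(15, -37)*v(W(-4)) = 24*0 = 0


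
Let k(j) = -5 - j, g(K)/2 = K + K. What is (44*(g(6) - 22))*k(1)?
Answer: -528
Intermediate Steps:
g(K) = 4*K (g(K) = 2*(K + K) = 2*(2*K) = 4*K)
(44*(g(6) - 22))*k(1) = (44*(4*6 - 22))*(-5 - 1*1) = (44*(24 - 22))*(-5 - 1) = (44*2)*(-6) = 88*(-6) = -528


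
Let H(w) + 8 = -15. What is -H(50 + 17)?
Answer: 23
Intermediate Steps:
H(w) = -23 (H(w) = -8 - 15 = -23)
-H(50 + 17) = -1*(-23) = 23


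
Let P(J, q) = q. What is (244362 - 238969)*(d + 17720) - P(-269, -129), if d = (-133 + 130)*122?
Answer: 93590251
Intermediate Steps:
d = -366 (d = -3*122 = -366)
(244362 - 238969)*(d + 17720) - P(-269, -129) = (244362 - 238969)*(-366 + 17720) - 1*(-129) = 5393*17354 + 129 = 93590122 + 129 = 93590251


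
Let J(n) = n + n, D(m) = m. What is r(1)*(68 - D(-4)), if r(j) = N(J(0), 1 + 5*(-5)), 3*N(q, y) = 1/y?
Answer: -1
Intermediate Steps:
J(n) = 2*n
N(q, y) = 1/(3*y)
r(j) = -1/72 (r(j) = 1/(3*(1 + 5*(-5))) = 1/(3*(1 - 25)) = (⅓)/(-24) = (⅓)*(-1/24) = -1/72)
r(1)*(68 - D(-4)) = -(68 - 1*(-4))/72 = -(68 + 4)/72 = -1/72*72 = -1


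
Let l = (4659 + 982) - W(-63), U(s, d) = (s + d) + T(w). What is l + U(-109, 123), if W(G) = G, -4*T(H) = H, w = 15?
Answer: 22857/4 ≈ 5714.3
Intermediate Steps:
T(H) = -H/4
U(s, d) = -15/4 + d + s (U(s, d) = (s + d) - ¼*15 = (d + s) - 15/4 = -15/4 + d + s)
l = 5704 (l = (4659 + 982) - 1*(-63) = 5641 + 63 = 5704)
l + U(-109, 123) = 5704 + (-15/4 + 123 - 109) = 5704 + 41/4 = 22857/4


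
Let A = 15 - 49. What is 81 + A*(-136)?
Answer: 4705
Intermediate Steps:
A = -34
81 + A*(-136) = 81 - 34*(-136) = 81 + 4624 = 4705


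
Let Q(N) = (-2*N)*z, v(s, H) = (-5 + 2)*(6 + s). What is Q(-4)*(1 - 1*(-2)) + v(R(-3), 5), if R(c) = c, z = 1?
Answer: 15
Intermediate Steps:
v(s, H) = -18 - 3*s (v(s, H) = -3*(6 + s) = -18 - 3*s)
Q(N) = -2*N (Q(N) = -2*N*1 = -2*N)
Q(-4)*(1 - 1*(-2)) + v(R(-3), 5) = (-2*(-4))*(1 - 1*(-2)) + (-18 - 3*(-3)) = 8*(1 + 2) + (-18 + 9) = 8*3 - 9 = 24 - 9 = 15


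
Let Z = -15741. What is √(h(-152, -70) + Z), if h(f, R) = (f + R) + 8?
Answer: I*√15955 ≈ 126.31*I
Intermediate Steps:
h(f, R) = 8 + R + f (h(f, R) = (R + f) + 8 = 8 + R + f)
√(h(-152, -70) + Z) = √((8 - 70 - 152) - 15741) = √(-214 - 15741) = √(-15955) = I*√15955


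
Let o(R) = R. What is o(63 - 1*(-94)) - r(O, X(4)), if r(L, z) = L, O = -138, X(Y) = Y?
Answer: 295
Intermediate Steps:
o(63 - 1*(-94)) - r(O, X(4)) = (63 - 1*(-94)) - 1*(-138) = (63 + 94) + 138 = 157 + 138 = 295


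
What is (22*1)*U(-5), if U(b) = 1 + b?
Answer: -88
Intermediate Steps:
(22*1)*U(-5) = (22*1)*(1 - 5) = 22*(-4) = -88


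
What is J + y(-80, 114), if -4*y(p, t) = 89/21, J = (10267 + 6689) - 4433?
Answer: 1051843/84 ≈ 12522.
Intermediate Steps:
J = 12523 (J = 16956 - 4433 = 12523)
y(p, t) = -89/84 (y(p, t) = -89/(4*21) = -¼*89/21 = -89/84)
J + y(-80, 114) = 12523 - 89/84 = 1051843/84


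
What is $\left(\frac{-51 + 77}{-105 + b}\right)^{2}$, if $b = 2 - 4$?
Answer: $\frac{676}{11449} \approx 0.059044$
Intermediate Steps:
$b = -2$ ($b = 2 - 4 = -2$)
$\left(\frac{-51 + 77}{-105 + b}\right)^{2} = \left(\frac{-51 + 77}{-105 - 2}\right)^{2} = \left(\frac{26}{-107}\right)^{2} = \left(26 \left(- \frac{1}{107}\right)\right)^{2} = \left(- \frac{26}{107}\right)^{2} = \frac{676}{11449}$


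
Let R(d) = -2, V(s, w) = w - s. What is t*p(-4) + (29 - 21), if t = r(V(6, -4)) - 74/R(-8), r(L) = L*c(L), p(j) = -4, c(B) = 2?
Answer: -60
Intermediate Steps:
r(L) = 2*L (r(L) = L*2 = 2*L)
t = 17 (t = 2*(-4 - 1*6) - 74/(-2) = 2*(-4 - 6) - 74*(-½) = 2*(-10) + 37 = -20 + 37 = 17)
t*p(-4) + (29 - 21) = 17*(-4) + (29 - 21) = -68 + 8 = -60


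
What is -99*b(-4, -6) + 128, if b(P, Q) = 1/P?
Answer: 611/4 ≈ 152.75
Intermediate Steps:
-99*b(-4, -6) + 128 = -99/(-4) + 128 = -99*(-¼) + 128 = 99/4 + 128 = 611/4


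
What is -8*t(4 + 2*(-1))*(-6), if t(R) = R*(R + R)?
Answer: 384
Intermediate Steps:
t(R) = 2*R² (t(R) = R*(2*R) = 2*R²)
-8*t(4 + 2*(-1))*(-6) = -16*(4 + 2*(-1))²*(-6) = -16*(4 - 2)²*(-6) = -16*2²*(-6) = -16*4*(-6) = -8*8*(-6) = -64*(-6) = 384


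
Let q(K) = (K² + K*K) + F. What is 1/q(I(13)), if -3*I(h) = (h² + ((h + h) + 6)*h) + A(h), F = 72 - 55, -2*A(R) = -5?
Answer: 18/1380931 ≈ 1.3035e-5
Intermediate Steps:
A(R) = 5/2 (A(R) = -½*(-5) = 5/2)
F = 17
I(h) = -⅚ - h²/3 - h*(6 + 2*h)/3 (I(h) = -((h² + ((h + h) + 6)*h) + 5/2)/3 = -((h² + (2*h + 6)*h) + 5/2)/3 = -((h² + (6 + 2*h)*h) + 5/2)/3 = -((h² + h*(6 + 2*h)) + 5/2)/3 = -(5/2 + h² + h*(6 + 2*h))/3 = -⅚ - h²/3 - h*(6 + 2*h)/3)
q(K) = 17 + 2*K² (q(K) = (K² + K*K) + 17 = (K² + K²) + 17 = 2*K² + 17 = 17 + 2*K²)
1/q(I(13)) = 1/(17 + 2*(-⅚ - 1*13² - 2*13)²) = 1/(17 + 2*(-⅚ - 1*169 - 26)²) = 1/(17 + 2*(-⅚ - 169 - 26)²) = 1/(17 + 2*(-1175/6)²) = 1/(17 + 2*(1380625/36)) = 1/(17 + 1380625/18) = 1/(1380931/18) = 18/1380931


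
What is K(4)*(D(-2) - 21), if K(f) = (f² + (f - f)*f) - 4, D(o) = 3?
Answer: -216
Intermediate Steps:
K(f) = -4 + f² (K(f) = (f² + 0*f) - 4 = (f² + 0) - 4 = f² - 4 = -4 + f²)
K(4)*(D(-2) - 21) = (-4 + 4²)*(3 - 21) = (-4 + 16)*(-18) = 12*(-18) = -216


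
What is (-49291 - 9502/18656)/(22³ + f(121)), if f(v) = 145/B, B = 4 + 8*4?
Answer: -4138120791/894259036 ≈ -4.6274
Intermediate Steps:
B = 36 (B = 4 + 32 = 36)
f(v) = 145/36
(-49291 - 9502/18656)/(22³ + f(121)) = (-49291 - 9502/18656)/(22³ + 145/36) = (-49291 - 9502*1/18656)/(10648 + 145/36) = (-49291 - 4751/9328)/(383473/36) = -459791199/9328*36/383473 = -4138120791/894259036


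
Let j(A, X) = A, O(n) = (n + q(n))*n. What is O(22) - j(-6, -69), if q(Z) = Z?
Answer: 974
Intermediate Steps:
O(n) = 2*n**2 (O(n) = (n + n)*n = (2*n)*n = 2*n**2)
O(22) - j(-6, -69) = 2*22**2 - 1*(-6) = 2*484 + 6 = 968 + 6 = 974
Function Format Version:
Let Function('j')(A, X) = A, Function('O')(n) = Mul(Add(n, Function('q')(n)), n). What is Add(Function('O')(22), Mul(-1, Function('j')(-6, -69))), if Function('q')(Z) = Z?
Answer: 974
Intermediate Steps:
Function('O')(n) = Mul(2, Pow(n, 2)) (Function('O')(n) = Mul(Add(n, n), n) = Mul(Mul(2, n), n) = Mul(2, Pow(n, 2)))
Add(Function('O')(22), Mul(-1, Function('j')(-6, -69))) = Add(Mul(2, Pow(22, 2)), Mul(-1, -6)) = Add(Mul(2, 484), 6) = Add(968, 6) = 974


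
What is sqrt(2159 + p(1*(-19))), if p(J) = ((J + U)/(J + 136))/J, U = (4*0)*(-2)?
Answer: 2*sqrt(820963)/39 ≈ 46.465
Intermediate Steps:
U = 0 (U = 0*(-2) = 0)
p(J) = 1/(136 + J) (p(J) = ((J + 0)/(J + 136))/J = (J/(136 + J))/J = 1/(136 + J))
sqrt(2159 + p(1*(-19))) = sqrt(2159 + 1/(136 + 1*(-19))) = sqrt(2159 + 1/(136 - 19)) = sqrt(2159 + 1/117) = sqrt(252604/117) = 2*sqrt(820963)/39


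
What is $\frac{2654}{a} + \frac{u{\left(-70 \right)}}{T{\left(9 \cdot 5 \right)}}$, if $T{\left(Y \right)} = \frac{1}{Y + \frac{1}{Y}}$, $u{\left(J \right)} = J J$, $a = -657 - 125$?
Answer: $\frac{776310737}{3519} \approx 2.2061 \cdot 10^{5}$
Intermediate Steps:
$a = -782$
$u{\left(J \right)} = J^{2}$
$\frac{2654}{a} + \frac{u{\left(-70 \right)}}{T{\left(9 \cdot 5 \right)}} = \frac{2654}{-782} + \frac{\left(-70\right)^{2}}{9 \cdot 5 \frac{1}{1 + \left(9 \cdot 5\right)^{2}}} = 2654 \left(- \frac{1}{782}\right) + \frac{4900}{45 \frac{1}{1 + 45^{2}}} = - \frac{1327}{391} + \frac{4900}{45 \frac{1}{1 + 2025}} = - \frac{1327}{391} + \frac{4900}{45 \cdot \frac{1}{2026}} = - \frac{1327}{391} + \frac{4900}{\frac{45}{2026}} = - \frac{1327}{391} + 4900 \cdot \frac{2026}{45} = - \frac{1327}{391} + \frac{1985480}{9} = \frac{776310737}{3519}$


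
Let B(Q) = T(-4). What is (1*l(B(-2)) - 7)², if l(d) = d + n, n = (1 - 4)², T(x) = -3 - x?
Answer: 9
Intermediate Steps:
B(Q) = 1 (B(Q) = -3 - 1*(-4) = -3 + 4 = 1)
n = 9 (n = (-3)² = 9)
l(d) = 9 + d (l(d) = d + 9 = 9 + d)
(1*l(B(-2)) - 7)² = (1*(9 + 1) - 7)² = (1*10 - 7)² = (10 - 7)² = 3² = 9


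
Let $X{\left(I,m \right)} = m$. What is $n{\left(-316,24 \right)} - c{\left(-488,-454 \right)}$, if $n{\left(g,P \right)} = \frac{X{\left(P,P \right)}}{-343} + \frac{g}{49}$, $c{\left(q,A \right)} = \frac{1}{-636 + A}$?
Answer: $- \frac{2436897}{373870} \approx -6.518$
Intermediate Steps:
$n{\left(g,P \right)} = - \frac{P}{343} + \frac{g}{49}$ ($n{\left(g,P \right)} = \frac{P}{-343} + \frac{g}{49} = P \left(- \frac{1}{343}\right) + g \frac{1}{49} = - \frac{P}{343} + \frac{g}{49}$)
$n{\left(-316,24 \right)} - c{\left(-488,-454 \right)} = \left(\left(- \frac{1}{343}\right) 24 + \frac{1}{49} \left(-316\right)\right) - \frac{1}{-636 - 454} = \left(- \frac{24}{343} - \frac{316}{49}\right) - \frac{1}{-1090} = - \frac{2236}{343} - - \frac{1}{1090} = - \frac{2236}{343} + \frac{1}{1090} = - \frac{2436897}{373870}$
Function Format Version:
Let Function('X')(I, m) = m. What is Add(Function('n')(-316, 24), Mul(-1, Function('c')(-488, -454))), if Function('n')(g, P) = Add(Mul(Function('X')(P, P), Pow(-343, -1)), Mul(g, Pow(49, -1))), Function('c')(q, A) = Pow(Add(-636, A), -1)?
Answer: Rational(-2436897, 373870) ≈ -6.5180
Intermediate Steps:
Function('n')(g, P) = Add(Mul(Rational(-1, 343), P), Mul(Rational(1, 49), g)) (Function('n')(g, P) = Add(Mul(P, Pow(-343, -1)), Mul(g, Pow(49, -1))) = Add(Mul(P, Rational(-1, 343)), Mul(g, Rational(1, 49))) = Add(Mul(Rational(-1, 343), P), Mul(Rational(1, 49), g)))
Add(Function('n')(-316, 24), Mul(-1, Function('c')(-488, -454))) = Add(Add(Mul(Rational(-1, 343), 24), Mul(Rational(1, 49), -316)), Mul(-1, Pow(Add(-636, -454), -1))) = Add(Add(Rational(-24, 343), Rational(-316, 49)), Mul(-1, Pow(-1090, -1))) = Add(Rational(-2236, 343), Mul(-1, Rational(-1, 1090))) = Add(Rational(-2236, 343), Rational(1, 1090)) = Rational(-2436897, 373870)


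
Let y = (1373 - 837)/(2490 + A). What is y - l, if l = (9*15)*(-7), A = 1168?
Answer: 1728673/1829 ≈ 945.15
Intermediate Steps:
l = -945 (l = 135*(-7) = -945)
y = 268/1829 (y = (1373 - 837)/(2490 + 1168) = 536/3658 = 536*(1/3658) = 268/1829 ≈ 0.14653)
y - l = 268/1829 - 1*(-945) = 268/1829 + 945 = 1728673/1829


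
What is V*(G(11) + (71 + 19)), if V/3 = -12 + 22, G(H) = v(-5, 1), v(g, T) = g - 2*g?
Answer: 2850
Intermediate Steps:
v(g, T) = -g
G(H) = 5 (G(H) = -1*(-5) = 5)
V = 30 (V = 3*(-12 + 22) = 3*10 = 30)
V*(G(11) + (71 + 19)) = 30*(5 + (71 + 19)) = 30*(5 + 90) = 30*95 = 2850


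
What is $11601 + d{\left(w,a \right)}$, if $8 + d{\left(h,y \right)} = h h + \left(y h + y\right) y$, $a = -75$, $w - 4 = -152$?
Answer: $-793378$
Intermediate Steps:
$w = -148$ ($w = 4 - 152 = -148$)
$d{\left(h,y \right)} = -8 + h^{2} + y \left(y + h y\right)$ ($d{\left(h,y \right)} = -8 + \left(h h + \left(y h + y\right) y\right) = -8 + \left(h^{2} + \left(h y + y\right) y\right) = -8 + \left(h^{2} + \left(y + h y\right) y\right) = -8 + \left(h^{2} + y \left(y + h y\right)\right) = -8 + h^{2} + y \left(y + h y\right)$)
$11601 + d{\left(w,a \right)} = 11601 + \left(-8 + \left(-148\right)^{2} + \left(-75\right)^{2} - 148 \left(-75\right)^{2}\right) = 11601 + \left(-8 + 21904 + 5625 - 832500\right) = 11601 - 804979 = -793378$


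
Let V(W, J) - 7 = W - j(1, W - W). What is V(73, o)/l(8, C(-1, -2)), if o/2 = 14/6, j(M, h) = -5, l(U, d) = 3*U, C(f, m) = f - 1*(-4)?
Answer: 85/24 ≈ 3.5417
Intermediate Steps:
C(f, m) = 4 + f (C(f, m) = f + 4 = 4 + f)
o = 14/3 (o = 2*(14/6) = 2*(14*(⅙)) = 2*(7/3) = 14/3 ≈ 4.6667)
V(W, J) = 12 + W (V(W, J) = 7 + (W - 1*(-5)) = 7 + (W + 5) = 7 + (5 + W) = 12 + W)
V(73, o)/l(8, C(-1, -2)) = (12 + 73)/((3*8)) = 85/24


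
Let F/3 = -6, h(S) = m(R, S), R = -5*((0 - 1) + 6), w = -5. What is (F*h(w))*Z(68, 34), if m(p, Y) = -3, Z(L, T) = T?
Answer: 1836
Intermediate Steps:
R = -25 (R = -5*(-1 + 6) = -5*5 = -25)
h(S) = -3
F = -18 (F = 3*(-6) = -18)
(F*h(w))*Z(68, 34) = -18*(-3)*34 = 54*34 = 1836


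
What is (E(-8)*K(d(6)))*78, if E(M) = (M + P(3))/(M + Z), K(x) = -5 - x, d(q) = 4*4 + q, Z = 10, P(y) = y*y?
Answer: -1053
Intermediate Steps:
P(y) = y²
d(q) = 16 + q
E(M) = (9 + M)/(10 + M) (E(M) = (M + 3²)/(M + 10) = (M + 9)/(10 + M) = (9 + M)/(10 + M))
(E(-8)*K(d(6)))*78 = (((9 - 8)/(10 - 8))*(-5 - (16 + 6)))*78 = ((1/2)*(-5 - 1*22))*78 = (((½)*1)*(-5 - 22))*78 = ((½)*(-27))*78 = -27/2*78 = -1053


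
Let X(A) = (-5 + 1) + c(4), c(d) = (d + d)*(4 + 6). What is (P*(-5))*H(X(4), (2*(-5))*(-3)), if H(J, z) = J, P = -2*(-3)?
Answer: -2280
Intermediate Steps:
c(d) = 20*d (c(d) = (2*d)*10 = 20*d)
X(A) = 76 (X(A) = (-5 + 1) + 20*4 = -4 + 80 = 76)
P = 6
(P*(-5))*H(X(4), (2*(-5))*(-3)) = (6*(-5))*76 = -30*76 = -2280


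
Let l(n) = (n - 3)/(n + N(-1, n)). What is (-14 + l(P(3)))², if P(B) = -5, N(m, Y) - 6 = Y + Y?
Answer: 13924/81 ≈ 171.90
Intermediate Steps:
N(m, Y) = 6 + 2*Y (N(m, Y) = 6 + (Y + Y) = 6 + 2*Y)
l(n) = (-3 + n)/(6 + 3*n) (l(n) = (n - 3)/(n + (6 + 2*n)) = (-3 + n)/(6 + 3*n))
(-14 + l(P(3)))² = (-14 + (-3 - 5)/(3*(2 - 5)))² = (-14 + (⅓)*(-8)/(-3))² = (-14 + (⅓)*(-⅓)*(-8))² = (-14 + 8/9)² = (-118/9)² = 13924/81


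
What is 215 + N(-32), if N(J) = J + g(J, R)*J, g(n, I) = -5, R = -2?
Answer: 343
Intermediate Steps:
N(J) = -4*J (N(J) = J - 5*J = -4*J)
215 + N(-32) = 215 - 4*(-32) = 215 + 128 = 343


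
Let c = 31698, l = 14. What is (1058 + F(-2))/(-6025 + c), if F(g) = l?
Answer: 1072/25673 ≈ 0.041756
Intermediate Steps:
F(g) = 14
(1058 + F(-2))/(-6025 + c) = (1058 + 14)/(-6025 + 31698) = 1072/25673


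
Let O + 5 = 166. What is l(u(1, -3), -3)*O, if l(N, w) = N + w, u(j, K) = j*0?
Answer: -483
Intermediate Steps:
u(j, K) = 0
O = 161 (O = -5 + 166 = 161)
l(u(1, -3), -3)*O = (0 - 3)*161 = -3*161 = -483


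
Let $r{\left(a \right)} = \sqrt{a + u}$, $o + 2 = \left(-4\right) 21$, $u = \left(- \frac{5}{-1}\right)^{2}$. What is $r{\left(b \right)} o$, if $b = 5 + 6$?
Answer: $-516$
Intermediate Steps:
$u = 25$ ($u = \left(\left(-5\right) \left(-1\right)\right)^{2} = 5^{2} = 25$)
$b = 11$
$o = -86$ ($o = -2 - 84 = -86$)
$r{\left(a \right)} = \sqrt{25 + a}$ ($r{\left(a \right)} = \sqrt{a + 25} = \sqrt{25 + a}$)
$r{\left(b \right)} o = \sqrt{25 + 11} \left(-86\right) = \sqrt{36} \left(-86\right) = 6 \left(-86\right) = -516$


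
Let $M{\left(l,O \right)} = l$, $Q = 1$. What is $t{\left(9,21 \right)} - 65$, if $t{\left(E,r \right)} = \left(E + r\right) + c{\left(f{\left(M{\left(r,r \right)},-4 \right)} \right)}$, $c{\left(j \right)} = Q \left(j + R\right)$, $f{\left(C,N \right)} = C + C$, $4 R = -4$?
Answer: $6$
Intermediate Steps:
$R = -1$ ($R = \frac{1}{4} \left(-4\right) = -1$)
$f{\left(C,N \right)} = 2 C$
$c{\left(j \right)} = -1 + j$ ($c{\left(j \right)} = 1 \left(j - 1\right) = 1 \left(-1 + j\right) = -1 + j$)
$t{\left(E,r \right)} = -1 + E + 3 r$ ($t{\left(E,r \right)} = \left(E + r\right) + \left(-1 + 2 r\right) = -1 + E + 3 r$)
$t{\left(9,21 \right)} - 65 = \left(-1 + 9 + 3 \cdot 21\right) - 65 = \left(-1 + 9 + 63\right) - 65 = 71 - 65 = 6$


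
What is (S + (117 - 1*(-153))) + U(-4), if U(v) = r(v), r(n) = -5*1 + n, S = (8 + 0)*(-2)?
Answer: 245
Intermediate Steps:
S = -16 (S = 8*(-2) = -16)
r(n) = -5 + n
U(v) = -5 + v
(S + (117 - 1*(-153))) + U(-4) = (-16 + (117 - 1*(-153))) + (-5 - 4) = (-16 + (117 + 153)) - 9 = (-16 + 270) - 9 = 254 - 9 = 245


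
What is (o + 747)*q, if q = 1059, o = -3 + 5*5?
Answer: 814371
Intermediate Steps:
o = 22 (o = -3 + 25 = 22)
(o + 747)*q = (22 + 747)*1059 = 769*1059 = 814371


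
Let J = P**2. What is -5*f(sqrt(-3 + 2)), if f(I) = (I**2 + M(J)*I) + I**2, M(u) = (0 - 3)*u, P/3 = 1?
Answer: 10 + 135*I ≈ 10.0 + 135.0*I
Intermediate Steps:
P = 3 (P = 3*1 = 3)
J = 9 (J = 3**2 = 9)
M(u) = -3*u
f(I) = -27*I + 2*I**2 (f(I) = (I**2 + (-3*9)*I) + I**2 = (I**2 - 27*I) + I**2 = -27*I + 2*I**2)
-5*f(sqrt(-3 + 2)) = -5*sqrt(-3 + 2)*(-27 + 2*sqrt(-3 + 2)) = -5*sqrt(-1)*(-27 + 2*sqrt(-1)) = -5*I*(-27 + 2*I)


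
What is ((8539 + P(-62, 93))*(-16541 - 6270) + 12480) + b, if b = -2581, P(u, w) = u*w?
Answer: -63245004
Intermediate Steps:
((8539 + P(-62, 93))*(-16541 - 6270) + 12480) + b = ((8539 - 62*93)*(-16541 - 6270) + 12480) - 2581 = ((8539 - 5766)*(-22811) + 12480) - 2581 = (2773*(-22811) + 12480) - 2581 = (-63254903 + 12480) - 2581 = -63242423 - 2581 = -63245004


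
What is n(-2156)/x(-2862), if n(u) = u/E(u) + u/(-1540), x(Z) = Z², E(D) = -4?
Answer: 1351/20477610 ≈ 6.5975e-5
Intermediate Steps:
n(u) = -193*u/770 (n(u) = u/(-4) + u/(-1540) = u*(-¼) + u*(-1/1540) = -u/4 - u/1540 = -193*u/770)
n(-2156)/x(-2862) = (-193/770*(-2156))/((-2862)²) = (2702/5)/8191044 = (2702/5)*(1/8191044) = 1351/20477610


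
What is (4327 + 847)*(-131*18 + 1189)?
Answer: -6048406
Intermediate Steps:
(4327 + 847)*(-131*18 + 1189) = 5174*(-2358 + 1189) = 5174*(-1169) = -6048406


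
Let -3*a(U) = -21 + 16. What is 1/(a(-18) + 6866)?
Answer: 3/20603 ≈ 0.00014561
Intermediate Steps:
a(U) = 5/3 (a(U) = -(-21 + 16)/3 = -1/3*(-5) = 5/3)
1/(a(-18) + 6866) = 1/(5/3 + 6866) = 1/(20603/3) = 3/20603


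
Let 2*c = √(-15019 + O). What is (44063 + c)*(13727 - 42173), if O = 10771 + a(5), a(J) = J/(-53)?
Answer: -1253416098 - 14223*I*√11932897/53 ≈ -1.2534e+9 - 9.2702e+5*I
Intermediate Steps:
a(J) = -J/53 (a(J) = J*(-1/53) = -J/53)
O = 570858/53 (O = 10771 - 1/53*5 = 10771 - 5/53 = 570858/53 ≈ 10771.)
c = I*√11932897/106 (c = √(-15019 + 570858/53)/2 = √(-225149/53)/2 = (I*√11932897/53)/2 = I*√11932897/106 ≈ 32.589*I)
(44063 + c)*(13727 - 42173) = (44063 + I*√11932897/106)*(13727 - 42173) = (44063 + I*√11932897/106)*(-28446) = -1253416098 - 14223*I*√11932897/53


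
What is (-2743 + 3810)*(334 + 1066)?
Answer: 1493800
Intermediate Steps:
(-2743 + 3810)*(334 + 1066) = 1067*1400 = 1493800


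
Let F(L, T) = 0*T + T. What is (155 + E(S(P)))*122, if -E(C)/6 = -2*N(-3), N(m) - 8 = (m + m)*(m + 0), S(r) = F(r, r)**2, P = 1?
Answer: 56974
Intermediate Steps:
F(L, T) = T (F(L, T) = 0 + T = T)
S(r) = r**2
N(m) = 8 + 2*m**2 (N(m) = 8 + (m + m)*(m + 0) = 8 + (2*m)*m = 8 + 2*m**2)
E(C) = 312 (E(C) = -(-12)*(8 + 2*(-3)**2) = -(-12)*(8 + 2*9) = -(-12)*(8 + 18) = -(-12)*26 = -6*(-52) = 312)
(155 + E(S(P)))*122 = (155 + 312)*122 = 467*122 = 56974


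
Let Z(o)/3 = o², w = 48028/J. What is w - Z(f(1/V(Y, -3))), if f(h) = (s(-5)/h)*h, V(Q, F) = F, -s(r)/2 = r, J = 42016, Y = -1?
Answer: -3139193/10504 ≈ -298.86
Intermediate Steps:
s(r) = -2*r
f(h) = 10 (f(h) = ((-2*(-5))/h)*h = (10/h)*h = 10)
w = 12007/10504 (w = 48028/42016 = 48028*(1/42016) = 12007/10504 ≈ 1.1431)
Z(o) = 3*o²
w - Z(f(1/V(Y, -3))) = 12007/10504 - 3*10² = 12007/10504 - 3*100 = 12007/10504 - 1*300 = 12007/10504 - 300 = -3139193/10504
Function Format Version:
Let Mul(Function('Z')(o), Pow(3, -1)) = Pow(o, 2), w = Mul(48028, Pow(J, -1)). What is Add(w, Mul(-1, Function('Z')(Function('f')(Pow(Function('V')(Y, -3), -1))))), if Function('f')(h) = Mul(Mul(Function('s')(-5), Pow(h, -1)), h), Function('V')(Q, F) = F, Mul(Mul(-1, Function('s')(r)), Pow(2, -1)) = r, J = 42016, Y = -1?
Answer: Rational(-3139193, 10504) ≈ -298.86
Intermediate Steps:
Function('s')(r) = Mul(-2, r)
Function('f')(h) = 10 (Function('f')(h) = Mul(Mul(Mul(-2, -5), Pow(h, -1)), h) = Mul(Mul(10, Pow(h, -1)), h) = 10)
w = Rational(12007, 10504) (w = Mul(48028, Pow(42016, -1)) = Mul(48028, Rational(1, 42016)) = Rational(12007, 10504) ≈ 1.1431)
Function('Z')(o) = Mul(3, Pow(o, 2))
Add(w, Mul(-1, Function('Z')(Function('f')(Pow(Function('V')(Y, -3), -1))))) = Add(Rational(12007, 10504), Mul(-1, Mul(3, Pow(10, 2)))) = Add(Rational(12007, 10504), Mul(-1, Mul(3, 100))) = Add(Rational(12007, 10504), Mul(-1, 300)) = Add(Rational(12007, 10504), -300) = Rational(-3139193, 10504)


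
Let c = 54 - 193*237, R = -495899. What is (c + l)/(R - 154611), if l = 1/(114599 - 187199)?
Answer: 3316876201/47227026000 ≈ 0.070233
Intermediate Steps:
l = -1/72600 (l = 1/(-72600) = -1/72600 ≈ -1.3774e-5)
c = -45687 (c = 54 - 45741 = -45687)
(c + l)/(R - 154611) = (-45687 - 1/72600)/(-495899 - 154611) = -3316876201/72600/(-650510) = -3316876201/72600*(-1/650510) = 3316876201/47227026000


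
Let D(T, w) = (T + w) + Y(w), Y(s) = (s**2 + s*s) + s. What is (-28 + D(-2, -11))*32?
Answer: 6080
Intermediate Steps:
Y(s) = s + 2*s**2 (Y(s) = (s**2 + s**2) + s = 2*s**2 + s = s + 2*s**2)
D(T, w) = T + w + w*(1 + 2*w) (D(T, w) = (T + w) + w*(1 + 2*w) = T + w + w*(1 + 2*w))
(-28 + D(-2, -11))*32 = (-28 + (-2 - 11 - 11*(1 + 2*(-11))))*32 = (-28 + (-2 - 11 - 11*(1 - 22)))*32 = (-28 + (-2 - 11 - 11*(-21)))*32 = (-28 + (-2 - 11 + 231))*32 = (-28 + 218)*32 = 190*32 = 6080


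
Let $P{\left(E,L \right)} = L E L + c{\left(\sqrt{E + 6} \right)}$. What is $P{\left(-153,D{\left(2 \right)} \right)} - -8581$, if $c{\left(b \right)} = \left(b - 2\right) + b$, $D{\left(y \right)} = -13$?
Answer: $-17278 + 14 i \sqrt{3} \approx -17278.0 + 24.249 i$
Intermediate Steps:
$c{\left(b \right)} = -2 + 2 b$ ($c{\left(b \right)} = \left(-2 + b\right) + b = -2 + 2 b$)
$P{\left(E,L \right)} = -2 + 2 \sqrt{6 + E} + E L^{2}$ ($P{\left(E,L \right)} = L E L + \left(-2 + 2 \sqrt{E + 6}\right) = E L L + \left(-2 + 2 \sqrt{6 + E}\right) = E L^{2} + \left(-2 + 2 \sqrt{6 + E}\right) = -2 + 2 \sqrt{6 + E} + E L^{2}$)
$P{\left(-153,D{\left(2 \right)} \right)} - -8581 = \left(-2 + 2 \sqrt{6 - 153} - 153 \left(-13\right)^{2}\right) - -8581 = \left(-2 + 2 \sqrt{-147} - 25857\right) + 8581 = \left(-2 + 2 \cdot 7 i \sqrt{3} - 25857\right) + 8581 = \left(-2 + 14 i \sqrt{3} - 25857\right) + 8581 = \left(-25859 + 14 i \sqrt{3}\right) + 8581 = -17278 + 14 i \sqrt{3}$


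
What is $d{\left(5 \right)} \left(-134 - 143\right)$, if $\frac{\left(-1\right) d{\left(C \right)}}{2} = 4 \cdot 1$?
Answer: $2216$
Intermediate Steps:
$d{\left(C \right)} = -8$ ($d{\left(C \right)} = - 2 \cdot 4 \cdot 1 = \left(-2\right) 4 = -8$)
$d{\left(5 \right)} \left(-134 - 143\right) = - 8 \left(-134 - 143\right) = \left(-8\right) \left(-277\right) = 2216$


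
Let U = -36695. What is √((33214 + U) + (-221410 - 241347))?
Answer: I*√466238 ≈ 682.82*I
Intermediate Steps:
√((33214 + U) + (-221410 - 241347)) = √((33214 - 36695) + (-221410 - 241347)) = √(-3481 - 462757) = √(-466238) = I*√466238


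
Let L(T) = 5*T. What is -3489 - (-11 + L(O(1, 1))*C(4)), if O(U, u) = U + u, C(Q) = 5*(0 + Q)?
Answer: -3678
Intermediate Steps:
C(Q) = 5*Q
-3489 - (-11 + L(O(1, 1))*C(4)) = -3489 - (-11 + (5*(1 + 1))*(5*4)) = -3489 - (-11 + (5*2)*20) = -3489 - (-11 + 10*20) = -3489 - (-11 + 200) = -3489 - 1*189 = -3489 - 189 = -3678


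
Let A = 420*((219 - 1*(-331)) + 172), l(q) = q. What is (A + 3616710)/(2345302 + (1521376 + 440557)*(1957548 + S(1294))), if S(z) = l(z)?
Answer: 653325/640519851148 ≈ 1.0200e-6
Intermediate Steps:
S(z) = z
A = 303240 (A = 420*((219 + 331) + 172) = 420*(550 + 172) = 420*722 = 303240)
(A + 3616710)/(2345302 + (1521376 + 440557)*(1957548 + S(1294))) = (303240 + 3616710)/(2345302 + (1521376 + 440557)*(1957548 + 1294)) = 3919950/(2345302 + 1961933*1958842) = 3919950/(2345302 + 3843116761586) = 3919950/3843119106888 = 3919950*(1/3843119106888) = 653325/640519851148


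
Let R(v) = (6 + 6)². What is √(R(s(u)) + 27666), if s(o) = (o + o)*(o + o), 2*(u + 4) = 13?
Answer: 3*√3090 ≈ 166.76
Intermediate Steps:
u = 5/2 (u = -4 + (½)*13 = -4 + 13/2 = 5/2 ≈ 2.5000)
s(o) = 4*o² (s(o) = (2*o)*(2*o) = 4*o²)
R(v) = 144 (R(v) = 12² = 144)
√(R(s(u)) + 27666) = √(144 + 27666) = √27810 = 3*√3090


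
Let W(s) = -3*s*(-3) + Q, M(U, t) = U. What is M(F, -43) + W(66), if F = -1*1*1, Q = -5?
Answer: 588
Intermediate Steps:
F = -1 (F = -1*1 = -1)
W(s) = -5 + 9*s (W(s) = -3*s*(-3) - 5 = 9*s - 5 = -5 + 9*s)
M(F, -43) + W(66) = -1 + (-5 + 9*66) = -1 + (-5 + 594) = -1 + 589 = 588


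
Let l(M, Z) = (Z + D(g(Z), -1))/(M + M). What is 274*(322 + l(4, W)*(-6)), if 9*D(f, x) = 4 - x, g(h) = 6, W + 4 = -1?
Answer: 267424/3 ≈ 89141.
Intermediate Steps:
W = -5 (W = -4 - 1 = -5)
D(f, x) = 4/9 - x/9 (D(f, x) = (4 - x)/9 = 4/9 - x/9)
l(M, Z) = (5/9 + Z)/(2*M) (l(M, Z) = (Z + (4/9 - ⅑*(-1)))/(M + M) = (Z + (4/9 + ⅑))/((2*M)) = (Z + 5/9)*(1/(2*M)) = (5/9 + Z)*(1/(2*M)) = (5/9 + Z)/(2*M))
274*(322 + l(4, W)*(-6)) = 274*(322 + ((1/18)*(5 + 9*(-5))/4)*(-6)) = 274*(322 + ((1/18)*(¼)*(5 - 45))*(-6)) = 274*(322 + ((1/18)*(¼)*(-40))*(-6)) = 274*(322 - 5/9*(-6)) = 274*(322 + 10/3) = 274*(976/3) = 267424/3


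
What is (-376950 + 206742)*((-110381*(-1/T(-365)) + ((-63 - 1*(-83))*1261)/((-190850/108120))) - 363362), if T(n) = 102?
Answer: 244649805244848/3817 ≈ 6.4095e+10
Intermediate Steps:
(-376950 + 206742)*((-110381*(-1/T(-365)) + ((-63 - 1*(-83))*1261)/((-190850/108120))) - 363362) = (-376950 + 206742)*((-110381/((-1*102)) + ((-63 - 1*(-83))*1261)/((-190850/108120))) - 363362) = -170208*((-110381/(-102) + ((-63 + 83)*1261)/((-190850*1/108120))) - 363362) = -170208*((-110381*(-1/102) + (20*1261)/(-19085/10812)) - 363362) = -170208*((6493/6 + 25220*(-10812/19085)) - 363362) = -170208*((6493/6 - 54535728/3817) - 363362) = -170208*(-302430587/22902 - 363362) = -170208*(-8624147111/22902) = 244649805244848/3817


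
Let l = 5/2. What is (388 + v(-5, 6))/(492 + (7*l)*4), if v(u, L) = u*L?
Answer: 179/281 ≈ 0.63701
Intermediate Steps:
l = 5/2 (l = 5*(1/2) = 5/2 ≈ 2.5000)
v(u, L) = L*u
(388 + v(-5, 6))/(492 + (7*l)*4) = (388 + 6*(-5))/(492 + (7*(5/2))*4) = (388 - 30)/(492 + (35/2)*4) = 358/(492 + 70) = 358/562 = 358*(1/562) = 179/281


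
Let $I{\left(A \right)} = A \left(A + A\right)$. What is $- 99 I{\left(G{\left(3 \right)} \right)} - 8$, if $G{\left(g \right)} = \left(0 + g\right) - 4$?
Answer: $-206$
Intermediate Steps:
$G{\left(g \right)} = -4 + g$ ($G{\left(g \right)} = g - 4 = -4 + g$)
$I{\left(A \right)} = 2 A^{2}$ ($I{\left(A \right)} = A 2 A = 2 A^{2}$)
$- 99 I{\left(G{\left(3 \right)} \right)} - 8 = - 99 \cdot 2 \left(-4 + 3\right)^{2} - 8 = - 99 \cdot 2 \left(-1\right)^{2} - 8 = - 99 \cdot 2 \cdot 1 - 8 = \left(-99\right) 2 - 8 = -198 - 8 = -206$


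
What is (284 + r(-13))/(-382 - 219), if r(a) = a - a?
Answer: -284/601 ≈ -0.47255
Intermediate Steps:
r(a) = 0
(284 + r(-13))/(-382 - 219) = (284 + 0)/(-382 - 219) = 284/(-601) = 284*(-1/601) = -284/601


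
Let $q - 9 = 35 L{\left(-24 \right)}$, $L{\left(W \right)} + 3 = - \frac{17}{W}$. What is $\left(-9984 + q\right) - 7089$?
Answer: $- \frac{411461}{24} \approx -17144.0$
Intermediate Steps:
$L{\left(W \right)} = -3 - \frac{17}{W}$
$q = - \frac{1709}{24}$ ($q = 9 + 35 \left(-3 - \frac{17}{-24}\right) = 9 + 35 \left(-3 - - \frac{17}{24}\right) = 9 + 35 \left(-3 + \frac{17}{24}\right) = 9 + 35 \left(- \frac{55}{24}\right) = 9 - \frac{1925}{24} = - \frac{1709}{24} \approx -71.208$)
$\left(-9984 + q\right) - 7089 = \left(-9984 - \frac{1709}{24}\right) - 7089 = - \frac{241325}{24} - 7089 = - \frac{411461}{24}$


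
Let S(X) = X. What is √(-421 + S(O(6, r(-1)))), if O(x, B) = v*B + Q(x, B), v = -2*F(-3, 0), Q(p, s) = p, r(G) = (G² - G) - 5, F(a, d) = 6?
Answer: I*√379 ≈ 19.468*I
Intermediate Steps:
r(G) = -5 + G² - G
v = -12 (v = -2*6 = -12)
O(x, B) = x - 12*B (O(x, B) = -12*B + x = x - 12*B)
√(-421 + S(O(6, r(-1)))) = √(-421 + (6 - 12*(-5 + (-1)² - 1*(-1)))) = √(-421 + (6 - 12*(-5 + 1 + 1))) = √(-421 + (6 - 12*(-3))) = √(-421 + (6 + 36)) = √(-421 + 42) = √(-379) = I*√379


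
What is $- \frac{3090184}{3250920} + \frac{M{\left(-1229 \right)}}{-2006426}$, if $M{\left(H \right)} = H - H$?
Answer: $- \frac{386273}{406365} \approx -0.95056$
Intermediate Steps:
$M{\left(H \right)} = 0$
$- \frac{3090184}{3250920} + \frac{M{\left(-1229 \right)}}{-2006426} = - \frac{3090184}{3250920} + \frac{0}{-2006426} = \left(-3090184\right) \frac{1}{3250920} + 0 \left(- \frac{1}{2006426}\right) = - \frac{386273}{406365} + 0 = - \frac{386273}{406365}$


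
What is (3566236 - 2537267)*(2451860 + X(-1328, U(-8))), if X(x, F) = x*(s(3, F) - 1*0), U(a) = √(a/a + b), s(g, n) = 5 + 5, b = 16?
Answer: 2509223224020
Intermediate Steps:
s(g, n) = 10
U(a) = √17 (U(a) = √(a/a + 16) = √(1 + 16) = √17)
X(x, F) = 10*x (X(x, F) = x*(10 - 1*0) = x*(10 + 0) = x*10 = 10*x)
(3566236 - 2537267)*(2451860 + X(-1328, U(-8))) = (3566236 - 2537267)*(2451860 + 10*(-1328)) = 1028969*(2451860 - 13280) = 1028969*2438580 = 2509223224020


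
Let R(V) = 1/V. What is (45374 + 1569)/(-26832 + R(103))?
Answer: -4835129/2763695 ≈ -1.7495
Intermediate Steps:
(45374 + 1569)/(-26832 + R(103)) = (45374 + 1569)/(-26832 + 1/103) = 46943/(-26832 + 1/103) = 46943/(-2763695/103) = 46943*(-103/2763695) = -4835129/2763695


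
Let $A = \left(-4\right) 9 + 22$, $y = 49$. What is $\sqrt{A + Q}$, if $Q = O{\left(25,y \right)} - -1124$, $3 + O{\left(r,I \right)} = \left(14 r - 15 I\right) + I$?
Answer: $\sqrt{771} \approx 27.767$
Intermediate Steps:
$O{\left(r,I \right)} = -3 - 14 I + 14 r$ ($O{\left(r,I \right)} = -3 - \left(- 14 r + 14 I\right) = -3 - 14 I + 14 r$)
$A = -14$ ($A = -36 + 22 = -14$)
$Q = 785$ ($Q = \left(-3 - 686 + 14 \cdot 25\right) - -1124 = \left(-3 - 686 + 350\right) + 1124 = -339 + 1124 = 785$)
$\sqrt{A + Q} = \sqrt{-14 + 785} = \sqrt{771}$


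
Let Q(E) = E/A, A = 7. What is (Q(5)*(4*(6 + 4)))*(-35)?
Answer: -1000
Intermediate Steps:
Q(E) = E/7
(Q(5)*(4*(6 + 4)))*(-35) = (((1/7)*5)*(4*(6 + 4)))*(-35) = (5*(4*10)/7)*(-35) = ((5/7)*40)*(-35) = (200/7)*(-35) = -1000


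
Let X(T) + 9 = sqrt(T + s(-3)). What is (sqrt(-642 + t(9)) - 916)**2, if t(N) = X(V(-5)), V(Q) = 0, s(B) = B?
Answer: (916 - sqrt(-651 + I*sqrt(3)))**2 ≈ 8.3834e+5 - 46741.0*I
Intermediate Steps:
X(T) = -9 + sqrt(-3 + T) (X(T) = -9 + sqrt(T - 3) = -9 + sqrt(-3 + T))
t(N) = -9 + I*sqrt(3) (t(N) = -9 + sqrt(-3 + 0) = -9 + sqrt(-3) = -9 + I*sqrt(3))
(sqrt(-642 + t(9)) - 916)**2 = (sqrt(-642 + (-9 + I*sqrt(3))) - 916)**2 = (sqrt(-651 + I*sqrt(3)) - 916)**2 = (-916 + sqrt(-651 + I*sqrt(3)))**2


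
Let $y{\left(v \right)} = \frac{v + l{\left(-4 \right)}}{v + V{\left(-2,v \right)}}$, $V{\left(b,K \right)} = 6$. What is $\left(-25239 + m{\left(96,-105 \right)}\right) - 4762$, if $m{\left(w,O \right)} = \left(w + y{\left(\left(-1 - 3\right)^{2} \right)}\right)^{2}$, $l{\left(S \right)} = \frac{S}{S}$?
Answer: $- \frac{9987843}{484} \approx -20636.0$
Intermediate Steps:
$l{\left(S \right)} = 1$
$y{\left(v \right)} = \frac{1 + v}{6 + v}$ ($y{\left(v \right)} = \frac{v + 1}{v + 6} = \frac{1 + v}{6 + v}$)
$m{\left(w,O \right)} = \left(\frac{17}{22} + w\right)^{2}$ ($m{\left(w,O \right)} = \left(w + \frac{1 + \left(-1 - 3\right)^{2}}{6 + \left(-1 - 3\right)^{2}}\right)^{2} = \left(w + \frac{1 + \left(-4\right)^{2}}{6 + \left(-4\right)^{2}}\right)^{2} = \left(w + \frac{1 + 16}{6 + 16}\right)^{2} = \left(w + \frac{1}{22} \cdot 17\right)^{2} = \left(w + \frac{17}{22}\right)^{2} = \left(\frac{17}{22} + w\right)^{2}$)
$\left(-25239 + m{\left(96,-105 \right)}\right) - 4762 = \left(-25239 + \frac{\left(17 + 22 \cdot 96\right)^{2}}{484}\right) - 4762 = \left(-25239 + \frac{\left(17 + 2112\right)^{2}}{484}\right) - 4762 = \left(-25239 + \frac{2129^{2}}{484}\right) - 4762 = \left(-25239 + \frac{1}{484} \cdot 4532641\right) - 4762 = \left(-25239 + \frac{4532641}{484}\right) - 4762 = - \frac{7683035}{484} - 4762 = - \frac{9987843}{484}$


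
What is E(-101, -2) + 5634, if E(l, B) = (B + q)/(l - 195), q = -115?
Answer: 1667781/296 ≈ 5634.4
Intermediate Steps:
E(l, B) = (-115 + B)/(-195 + l) (E(l, B) = (B - 115)/(l - 195) = (-115 + B)/(-195 + l))
E(-101, -2) + 5634 = (-115 - 2)/(-195 - 101) + 5634 = -117/(-296) + 5634 = -1/296*(-117) + 5634 = 117/296 + 5634 = 1667781/296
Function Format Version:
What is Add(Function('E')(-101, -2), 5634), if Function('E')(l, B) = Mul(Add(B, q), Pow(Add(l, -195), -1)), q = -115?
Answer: Rational(1667781, 296) ≈ 5634.4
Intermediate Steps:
Function('E')(l, B) = Mul(Pow(Add(-195, l), -1), Add(-115, B)) (Function('E')(l, B) = Mul(Add(B, -115), Pow(Add(l, -195), -1)) = Mul(Add(-115, B), Pow(Add(-195, l), -1)) = Mul(Pow(Add(-195, l), -1), Add(-115, B)))
Add(Function('E')(-101, -2), 5634) = Add(Mul(Pow(Add(-195, -101), -1), Add(-115, -2)), 5634) = Add(Mul(Pow(-296, -1), -117), 5634) = Add(Mul(Rational(-1, 296), -117), 5634) = Add(Rational(117, 296), 5634) = Rational(1667781, 296)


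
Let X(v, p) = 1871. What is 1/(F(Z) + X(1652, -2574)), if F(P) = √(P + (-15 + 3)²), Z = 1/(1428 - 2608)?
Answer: 2207780/4130586461 - 2*√50126105/4130586461 ≈ 0.00053107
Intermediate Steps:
Z = -1/1180 (Z = 1/(-1180) = -1/1180 ≈ -0.00084746)
F(P) = √(144 + P) (F(P) = √(P + (-12)²) = √(P + 144) = √(144 + P))
1/(F(Z) + X(1652, -2574)) = 1/(√(144 - 1/1180) + 1871) = 1/(√(169919/1180) + 1871) = 1/(√50126105/590 + 1871) = 1/(1871 + √50126105/590)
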